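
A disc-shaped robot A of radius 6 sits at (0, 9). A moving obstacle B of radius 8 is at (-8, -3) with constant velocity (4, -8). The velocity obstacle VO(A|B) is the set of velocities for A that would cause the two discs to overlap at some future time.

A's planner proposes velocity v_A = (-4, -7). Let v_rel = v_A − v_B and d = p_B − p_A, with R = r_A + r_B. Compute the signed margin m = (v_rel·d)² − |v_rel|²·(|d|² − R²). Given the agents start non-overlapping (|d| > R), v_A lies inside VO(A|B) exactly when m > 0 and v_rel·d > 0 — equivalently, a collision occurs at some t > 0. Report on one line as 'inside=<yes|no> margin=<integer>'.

d = (-8, -12),  |d|² = 208;  R = 6+8 = 14,  c = 208−14² = 12
v_rel = (-8, 1),  |v_rel|² = 65;  v_rel·d = (-8)·(-8) + (1)·(-12) = 52
65·t² − 104·t + 12 = 0  ⇒  m = 52² − 65·12 = 1924
m = 1924 > 0,  v_rel·d = 52 > 0  ⇒  inside

inside=yes margin=1924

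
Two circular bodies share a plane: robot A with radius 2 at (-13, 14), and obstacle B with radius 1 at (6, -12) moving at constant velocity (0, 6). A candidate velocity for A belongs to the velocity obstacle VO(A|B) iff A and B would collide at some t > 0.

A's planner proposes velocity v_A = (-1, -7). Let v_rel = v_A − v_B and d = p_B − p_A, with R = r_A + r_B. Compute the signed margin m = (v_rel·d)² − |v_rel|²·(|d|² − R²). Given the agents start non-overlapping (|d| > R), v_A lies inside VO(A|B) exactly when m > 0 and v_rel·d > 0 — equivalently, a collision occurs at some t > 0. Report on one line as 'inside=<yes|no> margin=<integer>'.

d = (19, -26),  |d|² = 1037;  R = 2+1 = 3,  c = 1037−3² = 1028
v_rel = (-1, -13),  |v_rel|² = 170;  v_rel·d = (-1)·(19) + (-13)·(-26) = 319
170·t² − 638·t + 1028 = 0  ⇒  m = 319² − 170·1028 = -72999
m = -72999 < 0,  v_rel·d = 319 > 0  ⇒  outside

inside=no margin=-72999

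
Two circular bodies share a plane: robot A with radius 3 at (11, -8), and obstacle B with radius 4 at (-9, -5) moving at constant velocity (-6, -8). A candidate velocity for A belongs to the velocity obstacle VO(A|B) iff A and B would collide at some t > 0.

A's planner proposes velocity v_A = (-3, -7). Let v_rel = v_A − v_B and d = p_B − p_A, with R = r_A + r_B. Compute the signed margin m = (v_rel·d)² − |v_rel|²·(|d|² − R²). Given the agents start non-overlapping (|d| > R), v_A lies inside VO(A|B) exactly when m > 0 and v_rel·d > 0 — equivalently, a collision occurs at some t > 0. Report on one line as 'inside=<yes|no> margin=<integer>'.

d = (-20, 3),  |d|² = 409;  R = 3+4 = 7,  c = 409−7² = 360
v_rel = (3, 1),  |v_rel|² = 10;  v_rel·d = (3)·(-20) + (1)·(3) = -57
10·t² + 114·t + 360 = 0  ⇒  m = (-57)² − 10·360 = -351
m = -351 < 0,  v_rel·d = -57 < 0  ⇒  outside

inside=no margin=-351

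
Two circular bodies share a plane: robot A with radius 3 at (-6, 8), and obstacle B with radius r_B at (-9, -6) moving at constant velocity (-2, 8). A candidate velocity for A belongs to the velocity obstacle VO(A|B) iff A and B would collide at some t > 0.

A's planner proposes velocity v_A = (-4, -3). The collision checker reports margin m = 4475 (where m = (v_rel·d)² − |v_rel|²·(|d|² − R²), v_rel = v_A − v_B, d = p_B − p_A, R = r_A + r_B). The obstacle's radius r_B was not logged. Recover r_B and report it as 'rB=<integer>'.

m = 4475
d = (-3, -14);  v_rel = (-2, -11),  |v_rel|² = 125
v_rel×d = (-2)·(-14) − (-11)·(-3) = -5
since m = R²·125 − (-5)²:  R² = (25 + 4475) / 125 = 36
R = √36 = 6  ⇒  r_B = 6 − 3 = 3

rB=3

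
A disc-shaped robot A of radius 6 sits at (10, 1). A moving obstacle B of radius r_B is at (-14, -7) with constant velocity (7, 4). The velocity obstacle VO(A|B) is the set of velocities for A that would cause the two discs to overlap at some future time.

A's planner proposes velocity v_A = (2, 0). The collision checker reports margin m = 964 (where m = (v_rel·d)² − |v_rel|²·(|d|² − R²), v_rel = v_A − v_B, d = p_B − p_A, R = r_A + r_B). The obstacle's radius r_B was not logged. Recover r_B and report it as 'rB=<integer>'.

m = 964
d = (-24, -8);  v_rel = (-5, -4),  |v_rel|² = 41
v_rel×d = (-5)·(-8) − (-4)·(-24) = -56
since m = R²·41 − (-56)²:  R² = (3136 + 964) / 41 = 100
R = √100 = 10  ⇒  r_B = 10 − 6 = 4

rB=4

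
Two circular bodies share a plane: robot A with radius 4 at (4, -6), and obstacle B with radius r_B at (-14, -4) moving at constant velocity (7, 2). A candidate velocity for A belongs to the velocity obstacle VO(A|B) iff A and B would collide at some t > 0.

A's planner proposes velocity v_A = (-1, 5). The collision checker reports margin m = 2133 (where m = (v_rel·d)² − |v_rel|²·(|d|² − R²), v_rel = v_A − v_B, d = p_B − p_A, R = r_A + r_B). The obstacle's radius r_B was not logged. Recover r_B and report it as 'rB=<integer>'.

m = 2133
d = (-18, 2);  v_rel = (-8, 3),  |v_rel|² = 73
v_rel×d = (-8)·(2) − (3)·(-18) = 38
since m = R²·73 − 38²:  R² = (1444 + 2133) / 73 = 49
R = √49 = 7  ⇒  r_B = 7 − 4 = 3

rB=3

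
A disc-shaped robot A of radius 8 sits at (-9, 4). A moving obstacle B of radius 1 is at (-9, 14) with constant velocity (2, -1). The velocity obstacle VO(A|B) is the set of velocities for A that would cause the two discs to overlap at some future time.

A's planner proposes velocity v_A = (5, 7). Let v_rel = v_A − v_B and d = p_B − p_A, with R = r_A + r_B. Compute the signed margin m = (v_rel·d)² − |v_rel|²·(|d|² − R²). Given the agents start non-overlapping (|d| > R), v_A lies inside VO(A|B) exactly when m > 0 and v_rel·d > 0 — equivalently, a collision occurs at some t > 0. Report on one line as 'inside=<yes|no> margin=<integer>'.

d = (0, 10),  |d|² = 100;  R = 8+1 = 9,  c = 100−9² = 19
v_rel = (3, 8),  |v_rel|² = 73;  v_rel·d = (3)·(0) + (8)·(10) = 80
73·t² − 160·t + 19 = 0  ⇒  m = 80² − 73·19 = 5013
m = 5013 > 0,  v_rel·d = 80 > 0  ⇒  inside

inside=yes margin=5013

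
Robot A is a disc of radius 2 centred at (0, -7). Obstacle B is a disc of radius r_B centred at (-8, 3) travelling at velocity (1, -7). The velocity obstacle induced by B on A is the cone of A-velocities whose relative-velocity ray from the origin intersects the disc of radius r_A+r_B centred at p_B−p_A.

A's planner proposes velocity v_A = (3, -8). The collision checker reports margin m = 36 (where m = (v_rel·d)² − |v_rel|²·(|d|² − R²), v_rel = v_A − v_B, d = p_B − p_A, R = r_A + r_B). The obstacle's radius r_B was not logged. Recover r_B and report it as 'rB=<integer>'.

m = 36
d = (-8, 10);  v_rel = (2, -1),  |v_rel|² = 5
v_rel×d = (2)·(10) − (-1)·(-8) = 12
since m = R²·5 − 12²:  R² = (144 + 36) / 5 = 36
R = √36 = 6  ⇒  r_B = 6 − 2 = 4

rB=4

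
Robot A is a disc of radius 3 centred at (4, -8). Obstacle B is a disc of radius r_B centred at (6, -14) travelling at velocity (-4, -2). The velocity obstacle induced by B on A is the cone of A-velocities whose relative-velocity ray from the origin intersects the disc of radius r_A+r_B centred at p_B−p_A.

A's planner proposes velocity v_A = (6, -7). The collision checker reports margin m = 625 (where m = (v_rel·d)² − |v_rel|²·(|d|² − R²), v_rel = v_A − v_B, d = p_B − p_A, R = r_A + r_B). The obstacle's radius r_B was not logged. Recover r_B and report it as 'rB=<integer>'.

m = 625
d = (2, -6);  v_rel = (10, -5),  |v_rel|² = 125
v_rel×d = (10)·(-6) − (-5)·(2) = -50
since m = R²·125 − (-50)²:  R² = (2500 + 625) / 125 = 25
R = √25 = 5  ⇒  r_B = 5 − 3 = 2

rB=2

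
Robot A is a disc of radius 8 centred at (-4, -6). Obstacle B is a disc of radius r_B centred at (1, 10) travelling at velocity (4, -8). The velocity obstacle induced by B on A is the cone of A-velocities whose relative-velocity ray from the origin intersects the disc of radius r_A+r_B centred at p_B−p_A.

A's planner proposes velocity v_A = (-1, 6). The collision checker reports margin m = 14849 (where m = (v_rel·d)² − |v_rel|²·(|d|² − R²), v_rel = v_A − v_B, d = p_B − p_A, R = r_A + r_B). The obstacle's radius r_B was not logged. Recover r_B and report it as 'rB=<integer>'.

m = 14849
d = (5, 16);  v_rel = (-5, 14),  |v_rel|² = 221
v_rel×d = (-5)·(16) − (14)·(5) = -150
since m = R²·221 − (-150)²:  R² = (22500 + 14849) / 221 = 169
R = √169 = 13  ⇒  r_B = 13 − 8 = 5

rB=5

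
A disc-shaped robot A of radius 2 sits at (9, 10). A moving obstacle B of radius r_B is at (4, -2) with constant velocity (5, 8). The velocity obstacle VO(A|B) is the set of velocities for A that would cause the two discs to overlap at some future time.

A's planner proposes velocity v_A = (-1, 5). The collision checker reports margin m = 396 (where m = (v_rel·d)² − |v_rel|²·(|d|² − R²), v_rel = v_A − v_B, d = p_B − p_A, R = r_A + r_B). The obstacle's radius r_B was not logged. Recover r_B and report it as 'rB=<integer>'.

m = 396
d = (-5, -12);  v_rel = (-6, -3),  |v_rel|² = 45
v_rel×d = (-6)·(-12) − (-3)·(-5) = 57
since m = R²·45 − 57²:  R² = (3249 + 396) / 45 = 81
R = √81 = 9  ⇒  r_B = 9 − 2 = 7

rB=7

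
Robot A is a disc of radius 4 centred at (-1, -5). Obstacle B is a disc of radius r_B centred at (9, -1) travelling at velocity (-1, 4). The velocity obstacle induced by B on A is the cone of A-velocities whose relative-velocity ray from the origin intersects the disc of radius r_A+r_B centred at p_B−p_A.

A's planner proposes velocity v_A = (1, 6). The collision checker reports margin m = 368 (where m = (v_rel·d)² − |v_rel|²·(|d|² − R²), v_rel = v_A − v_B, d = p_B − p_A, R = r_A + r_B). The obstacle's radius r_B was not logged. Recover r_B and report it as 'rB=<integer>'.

m = 368
d = (10, 4);  v_rel = (2, 2),  |v_rel|² = 8
v_rel×d = (2)·(4) − (2)·(10) = -12
since m = R²·8 − (-12)²:  R² = (144 + 368) / 8 = 64
R = √64 = 8  ⇒  r_B = 8 − 4 = 4

rB=4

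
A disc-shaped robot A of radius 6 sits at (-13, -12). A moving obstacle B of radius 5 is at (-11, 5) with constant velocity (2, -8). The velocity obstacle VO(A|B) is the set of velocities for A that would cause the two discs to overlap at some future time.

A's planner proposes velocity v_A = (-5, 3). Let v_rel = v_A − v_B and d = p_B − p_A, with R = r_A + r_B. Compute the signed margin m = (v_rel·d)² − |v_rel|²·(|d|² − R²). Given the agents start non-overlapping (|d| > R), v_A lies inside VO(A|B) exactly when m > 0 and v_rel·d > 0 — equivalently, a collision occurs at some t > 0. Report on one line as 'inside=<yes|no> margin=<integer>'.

d = (2, 17),  |d|² = 293;  R = 6+5 = 11,  c = 293−11² = 172
v_rel = (-7, 11),  |v_rel|² = 170;  v_rel·d = (-7)·(2) + (11)·(17) = 173
170·t² − 346·t + 172 = 0  ⇒  m = 173² − 170·172 = 689
m = 689 > 0,  v_rel·d = 173 > 0  ⇒  inside

inside=yes margin=689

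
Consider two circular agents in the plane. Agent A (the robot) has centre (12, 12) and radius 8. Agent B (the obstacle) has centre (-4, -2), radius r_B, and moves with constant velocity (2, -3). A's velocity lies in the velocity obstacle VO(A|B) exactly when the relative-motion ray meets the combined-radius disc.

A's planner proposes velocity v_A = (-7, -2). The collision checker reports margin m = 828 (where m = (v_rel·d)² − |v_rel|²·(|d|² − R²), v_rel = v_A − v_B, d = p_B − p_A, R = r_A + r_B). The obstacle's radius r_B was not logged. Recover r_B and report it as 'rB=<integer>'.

m = 828
d = (-16, -14);  v_rel = (-9, 1),  |v_rel|² = 82
v_rel×d = (-9)·(-14) − (1)·(-16) = 142
since m = R²·82 − 142²:  R² = (20164 + 828) / 82 = 256
R = √256 = 16  ⇒  r_B = 16 − 8 = 8

rB=8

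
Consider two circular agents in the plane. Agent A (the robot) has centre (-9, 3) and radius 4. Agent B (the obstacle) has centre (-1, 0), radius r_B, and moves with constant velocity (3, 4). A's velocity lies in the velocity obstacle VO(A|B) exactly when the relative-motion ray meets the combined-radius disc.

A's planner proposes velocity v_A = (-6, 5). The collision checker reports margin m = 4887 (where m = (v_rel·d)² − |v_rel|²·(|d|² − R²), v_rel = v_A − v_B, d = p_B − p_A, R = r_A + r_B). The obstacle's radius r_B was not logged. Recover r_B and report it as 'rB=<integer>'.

m = 4887
d = (8, -3);  v_rel = (-9, 1),  |v_rel|² = 82
v_rel×d = (-9)·(-3) − (1)·(8) = 19
since m = R²·82 − 19²:  R² = (361 + 4887) / 82 = 64
R = √64 = 8  ⇒  r_B = 8 − 4 = 4

rB=4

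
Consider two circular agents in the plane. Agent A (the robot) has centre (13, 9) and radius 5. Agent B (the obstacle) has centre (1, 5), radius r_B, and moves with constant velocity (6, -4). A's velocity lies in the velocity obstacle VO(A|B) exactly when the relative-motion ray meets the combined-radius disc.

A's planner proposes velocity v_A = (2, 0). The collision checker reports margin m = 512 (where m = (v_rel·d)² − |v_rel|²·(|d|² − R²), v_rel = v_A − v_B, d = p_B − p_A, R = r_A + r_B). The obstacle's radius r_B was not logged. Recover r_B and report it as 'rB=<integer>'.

m = 512
d = (-12, -4);  v_rel = (-4, 4),  |v_rel|² = 32
v_rel×d = (-4)·(-4) − (4)·(-12) = 64
since m = R²·32 − 64²:  R² = (4096 + 512) / 32 = 144
R = √144 = 12  ⇒  r_B = 12 − 5 = 7

rB=7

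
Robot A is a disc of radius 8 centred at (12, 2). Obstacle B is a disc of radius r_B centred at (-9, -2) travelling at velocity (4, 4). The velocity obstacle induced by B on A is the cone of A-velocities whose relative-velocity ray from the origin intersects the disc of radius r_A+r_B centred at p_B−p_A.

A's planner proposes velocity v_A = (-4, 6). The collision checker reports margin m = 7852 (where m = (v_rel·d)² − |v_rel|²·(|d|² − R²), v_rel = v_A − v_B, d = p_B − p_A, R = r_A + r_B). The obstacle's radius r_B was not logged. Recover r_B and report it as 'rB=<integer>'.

m = 7852
d = (-21, -4);  v_rel = (-8, 2),  |v_rel|² = 68
v_rel×d = (-8)·(-4) − (2)·(-21) = 74
since m = R²·68 − 74²:  R² = (5476 + 7852) / 68 = 196
R = √196 = 14  ⇒  r_B = 14 − 8 = 6

rB=6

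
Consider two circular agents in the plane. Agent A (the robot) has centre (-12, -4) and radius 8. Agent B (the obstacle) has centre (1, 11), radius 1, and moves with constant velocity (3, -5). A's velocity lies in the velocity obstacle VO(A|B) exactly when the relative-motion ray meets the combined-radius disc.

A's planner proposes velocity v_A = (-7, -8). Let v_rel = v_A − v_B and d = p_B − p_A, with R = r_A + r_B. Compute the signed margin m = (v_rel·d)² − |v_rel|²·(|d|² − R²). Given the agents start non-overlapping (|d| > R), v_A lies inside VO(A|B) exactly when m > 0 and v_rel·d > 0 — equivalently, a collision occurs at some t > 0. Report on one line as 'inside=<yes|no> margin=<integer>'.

d = (13, 15),  |d|² = 394;  R = 8+1 = 9,  c = 394−9² = 313
v_rel = (-10, -3),  |v_rel|² = 109;  v_rel·d = (-10)·(13) + (-3)·(15) = -175
109·t² + 350·t + 313 = 0  ⇒  m = (-175)² − 109·313 = -3492
m = -3492 < 0,  v_rel·d = -175 < 0  ⇒  outside

inside=no margin=-3492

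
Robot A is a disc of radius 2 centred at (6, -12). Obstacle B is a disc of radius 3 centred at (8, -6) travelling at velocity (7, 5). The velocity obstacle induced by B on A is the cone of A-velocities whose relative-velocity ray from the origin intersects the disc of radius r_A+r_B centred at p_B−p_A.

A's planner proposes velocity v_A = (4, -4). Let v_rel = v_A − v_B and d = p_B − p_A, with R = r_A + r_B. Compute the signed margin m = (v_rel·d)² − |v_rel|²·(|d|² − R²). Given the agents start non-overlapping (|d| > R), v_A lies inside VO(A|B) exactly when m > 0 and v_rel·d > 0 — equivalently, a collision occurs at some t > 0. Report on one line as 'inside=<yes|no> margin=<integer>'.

d = (2, 6),  |d|² = 40;  R = 2+3 = 5,  c = 40−5² = 15
v_rel = (-3, -9),  |v_rel|² = 90;  v_rel·d = (-3)·(2) + (-9)·(6) = -60
90·t² + 120·t + 15 = 0  ⇒  m = (-60)² − 90·15 = 2250
m = 2250 > 0,  v_rel·d = -60 < 0  ⇒  outside

inside=no margin=2250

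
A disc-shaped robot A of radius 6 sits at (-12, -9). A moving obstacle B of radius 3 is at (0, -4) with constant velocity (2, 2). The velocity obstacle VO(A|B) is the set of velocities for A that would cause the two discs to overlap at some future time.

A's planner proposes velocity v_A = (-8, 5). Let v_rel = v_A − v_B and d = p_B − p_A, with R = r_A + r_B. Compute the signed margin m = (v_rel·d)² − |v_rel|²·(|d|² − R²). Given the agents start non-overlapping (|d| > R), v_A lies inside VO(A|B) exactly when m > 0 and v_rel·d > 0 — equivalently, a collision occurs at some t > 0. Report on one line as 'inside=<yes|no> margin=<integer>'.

d = (12, 5),  |d|² = 169;  R = 6+3 = 9,  c = 169−9² = 88
v_rel = (-10, 3),  |v_rel|² = 109;  v_rel·d = (-10)·(12) + (3)·(5) = -105
109·t² + 210·t + 88 = 0  ⇒  m = (-105)² − 109·88 = 1433
m = 1433 > 0,  v_rel·d = -105 < 0  ⇒  outside

inside=no margin=1433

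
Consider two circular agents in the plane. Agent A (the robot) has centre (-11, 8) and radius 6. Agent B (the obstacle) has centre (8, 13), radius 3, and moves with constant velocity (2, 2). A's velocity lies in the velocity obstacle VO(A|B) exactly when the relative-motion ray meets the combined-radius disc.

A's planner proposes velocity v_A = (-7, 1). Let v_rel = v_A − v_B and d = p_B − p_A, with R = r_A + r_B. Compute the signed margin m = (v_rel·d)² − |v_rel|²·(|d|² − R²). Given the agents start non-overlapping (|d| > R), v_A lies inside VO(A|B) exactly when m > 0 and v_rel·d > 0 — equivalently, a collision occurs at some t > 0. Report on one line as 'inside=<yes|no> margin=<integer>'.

d = (19, 5),  |d|² = 386;  R = 6+3 = 9,  c = 386−9² = 305
v_rel = (-9, -1),  |v_rel|² = 82;  v_rel·d = (-9)·(19) + (-1)·(5) = -176
82·t² + 352·t + 305 = 0  ⇒  m = (-176)² − 82·305 = 5966
m = 5966 > 0,  v_rel·d = -176 < 0  ⇒  outside

inside=no margin=5966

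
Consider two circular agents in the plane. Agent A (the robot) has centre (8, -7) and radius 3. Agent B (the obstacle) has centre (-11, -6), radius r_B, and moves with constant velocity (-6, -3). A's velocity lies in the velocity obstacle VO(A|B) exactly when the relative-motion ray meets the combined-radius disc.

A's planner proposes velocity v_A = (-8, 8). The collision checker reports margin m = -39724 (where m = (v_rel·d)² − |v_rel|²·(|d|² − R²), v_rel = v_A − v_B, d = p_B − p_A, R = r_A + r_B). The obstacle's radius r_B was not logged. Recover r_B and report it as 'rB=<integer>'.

m = -39724
d = (-19, 1);  v_rel = (-2, 11),  |v_rel|² = 125
v_rel×d = (-2)·(1) − (11)·(-19) = 207
since m = R²·125 − 207²:  R² = (42849 + -39724) / 125 = 25
R = √25 = 5  ⇒  r_B = 5 − 3 = 2

rB=2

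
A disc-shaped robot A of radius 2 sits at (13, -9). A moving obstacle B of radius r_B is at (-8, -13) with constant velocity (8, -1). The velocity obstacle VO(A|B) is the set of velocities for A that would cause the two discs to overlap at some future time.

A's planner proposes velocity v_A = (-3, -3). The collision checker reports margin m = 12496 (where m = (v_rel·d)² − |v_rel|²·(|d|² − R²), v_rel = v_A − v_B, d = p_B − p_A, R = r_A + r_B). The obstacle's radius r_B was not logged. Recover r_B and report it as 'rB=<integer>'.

m = 12496
d = (-21, -4);  v_rel = (-11, -2),  |v_rel|² = 125
v_rel×d = (-11)·(-4) − (-2)·(-21) = 2
since m = R²·125 − 2²:  R² = (4 + 12496) / 125 = 100
R = √100 = 10  ⇒  r_B = 10 − 2 = 8

rB=8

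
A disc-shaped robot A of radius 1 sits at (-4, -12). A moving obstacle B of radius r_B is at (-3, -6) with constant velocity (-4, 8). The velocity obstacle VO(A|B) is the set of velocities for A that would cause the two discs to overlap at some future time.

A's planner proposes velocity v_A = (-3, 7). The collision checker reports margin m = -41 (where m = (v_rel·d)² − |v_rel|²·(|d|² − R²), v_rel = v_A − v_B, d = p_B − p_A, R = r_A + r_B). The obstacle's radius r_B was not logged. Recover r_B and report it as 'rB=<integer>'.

m = -41
d = (1, 6);  v_rel = (1, -1),  |v_rel|² = 2
v_rel×d = (1)·(6) − (-1)·(1) = 7
since m = R²·2 − 7²:  R² = (49 + -41) / 2 = 4
R = √4 = 2  ⇒  r_B = 2 − 1 = 1

rB=1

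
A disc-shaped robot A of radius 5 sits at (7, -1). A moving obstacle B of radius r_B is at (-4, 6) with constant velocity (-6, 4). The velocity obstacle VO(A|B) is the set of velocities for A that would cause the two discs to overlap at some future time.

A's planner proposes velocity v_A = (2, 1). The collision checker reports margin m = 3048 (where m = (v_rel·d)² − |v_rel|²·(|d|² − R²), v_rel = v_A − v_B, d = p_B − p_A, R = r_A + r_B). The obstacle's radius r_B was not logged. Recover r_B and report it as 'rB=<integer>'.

m = 3048
d = (-11, 7);  v_rel = (8, -3),  |v_rel|² = 73
v_rel×d = (8)·(7) − (-3)·(-11) = 23
since m = R²·73 − 23²:  R² = (529 + 3048) / 73 = 49
R = √49 = 7  ⇒  r_B = 7 − 5 = 2

rB=2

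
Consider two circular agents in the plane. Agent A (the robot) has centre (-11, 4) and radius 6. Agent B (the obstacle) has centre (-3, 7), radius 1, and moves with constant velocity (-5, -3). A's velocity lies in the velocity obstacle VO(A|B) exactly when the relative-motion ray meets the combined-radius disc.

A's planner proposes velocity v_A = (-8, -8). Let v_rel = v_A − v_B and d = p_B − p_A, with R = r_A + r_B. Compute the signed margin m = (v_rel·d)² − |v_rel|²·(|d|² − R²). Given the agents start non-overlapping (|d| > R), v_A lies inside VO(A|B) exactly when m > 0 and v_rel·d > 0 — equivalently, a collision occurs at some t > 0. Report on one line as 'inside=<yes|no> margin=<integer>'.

d = (8, 3),  |d|² = 73;  R = 6+1 = 7,  c = 73−7² = 24
v_rel = (-3, -5),  |v_rel|² = 34;  v_rel·d = (-3)·(8) + (-5)·(3) = -39
34·t² + 78·t + 24 = 0  ⇒  m = (-39)² − 34·24 = 705
m = 705 > 0,  v_rel·d = -39 < 0  ⇒  outside

inside=no margin=705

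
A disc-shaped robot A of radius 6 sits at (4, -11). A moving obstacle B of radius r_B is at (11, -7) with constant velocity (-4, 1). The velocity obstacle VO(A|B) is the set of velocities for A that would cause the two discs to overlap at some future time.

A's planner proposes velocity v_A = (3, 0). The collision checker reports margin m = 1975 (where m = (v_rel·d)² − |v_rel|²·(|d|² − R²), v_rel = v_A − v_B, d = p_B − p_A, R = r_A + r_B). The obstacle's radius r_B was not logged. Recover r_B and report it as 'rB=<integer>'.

m = 1975
d = (7, 4);  v_rel = (7, -1),  |v_rel|² = 50
v_rel×d = (7)·(4) − (-1)·(7) = 35
since m = R²·50 − 35²:  R² = (1225 + 1975) / 50 = 64
R = √64 = 8  ⇒  r_B = 8 − 6 = 2

rB=2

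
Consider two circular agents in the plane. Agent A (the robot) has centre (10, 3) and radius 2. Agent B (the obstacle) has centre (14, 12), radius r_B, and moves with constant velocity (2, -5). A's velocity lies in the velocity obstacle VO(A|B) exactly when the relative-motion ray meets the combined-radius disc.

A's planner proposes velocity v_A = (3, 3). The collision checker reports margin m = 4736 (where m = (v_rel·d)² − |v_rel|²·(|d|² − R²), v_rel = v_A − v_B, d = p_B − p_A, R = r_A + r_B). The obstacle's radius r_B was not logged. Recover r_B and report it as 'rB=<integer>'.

m = 4736
d = (4, 9);  v_rel = (1, 8),  |v_rel|² = 65
v_rel×d = (1)·(9) − (8)·(4) = -23
since m = R²·65 − (-23)²:  R² = (529 + 4736) / 65 = 81
R = √81 = 9  ⇒  r_B = 9 − 2 = 7

rB=7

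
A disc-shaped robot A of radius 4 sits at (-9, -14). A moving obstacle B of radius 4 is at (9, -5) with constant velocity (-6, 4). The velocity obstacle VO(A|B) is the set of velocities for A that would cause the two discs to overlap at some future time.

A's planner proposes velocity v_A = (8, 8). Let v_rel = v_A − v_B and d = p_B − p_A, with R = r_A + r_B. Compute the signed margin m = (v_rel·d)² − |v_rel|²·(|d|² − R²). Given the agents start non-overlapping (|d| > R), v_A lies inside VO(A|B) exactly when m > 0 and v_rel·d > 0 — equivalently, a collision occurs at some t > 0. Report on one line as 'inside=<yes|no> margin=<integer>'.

d = (18, 9),  |d|² = 405;  R = 4+4 = 8,  c = 405−8² = 341
v_rel = (14, 4),  |v_rel|² = 212;  v_rel·d = (14)·(18) + (4)·(9) = 288
212·t² − 576·t + 341 = 0  ⇒  m = 288² − 212·341 = 10652
m = 10652 > 0,  v_rel·d = 288 > 0  ⇒  inside

inside=yes margin=10652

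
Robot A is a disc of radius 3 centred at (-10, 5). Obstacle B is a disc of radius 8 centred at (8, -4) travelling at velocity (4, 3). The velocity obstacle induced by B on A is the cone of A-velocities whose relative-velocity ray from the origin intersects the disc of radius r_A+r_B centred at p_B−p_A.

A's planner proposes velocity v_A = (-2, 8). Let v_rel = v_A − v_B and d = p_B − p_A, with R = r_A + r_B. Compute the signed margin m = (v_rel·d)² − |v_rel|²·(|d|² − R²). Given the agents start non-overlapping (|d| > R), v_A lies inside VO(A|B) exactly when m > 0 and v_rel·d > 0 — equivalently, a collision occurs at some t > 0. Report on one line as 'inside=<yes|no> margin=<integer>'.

d = (18, -9),  |d|² = 405;  R = 3+8 = 11,  c = 405−11² = 284
v_rel = (-6, 5),  |v_rel|² = 61;  v_rel·d = (-6)·(18) + (5)·(-9) = -153
61·t² + 306·t + 284 = 0  ⇒  m = (-153)² − 61·284 = 6085
m = 6085 > 0,  v_rel·d = -153 < 0  ⇒  outside

inside=no margin=6085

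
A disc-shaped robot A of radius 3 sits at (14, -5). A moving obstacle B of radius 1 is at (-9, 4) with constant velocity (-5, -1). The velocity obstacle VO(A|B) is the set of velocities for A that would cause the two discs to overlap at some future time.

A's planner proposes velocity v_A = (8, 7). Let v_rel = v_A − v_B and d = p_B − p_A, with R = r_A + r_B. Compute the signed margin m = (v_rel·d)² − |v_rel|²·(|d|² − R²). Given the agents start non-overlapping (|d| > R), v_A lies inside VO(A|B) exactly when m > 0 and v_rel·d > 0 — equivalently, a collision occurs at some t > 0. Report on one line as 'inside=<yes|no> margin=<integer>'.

d = (-23, 9),  |d|² = 610;  R = 3+1 = 4,  c = 610−4² = 594
v_rel = (13, 8),  |v_rel|² = 233;  v_rel·d = (13)·(-23) + (8)·(9) = -227
233·t² + 454·t + 594 = 0  ⇒  m = (-227)² − 233·594 = -86873
m = -86873 < 0,  v_rel·d = -227 < 0  ⇒  outside

inside=no margin=-86873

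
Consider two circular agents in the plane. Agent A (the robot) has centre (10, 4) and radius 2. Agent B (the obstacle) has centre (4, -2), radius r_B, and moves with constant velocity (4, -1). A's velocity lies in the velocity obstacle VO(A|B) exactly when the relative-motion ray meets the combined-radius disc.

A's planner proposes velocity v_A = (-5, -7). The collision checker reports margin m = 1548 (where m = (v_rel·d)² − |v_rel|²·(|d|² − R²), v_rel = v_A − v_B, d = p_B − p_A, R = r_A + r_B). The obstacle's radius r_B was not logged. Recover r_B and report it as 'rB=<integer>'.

m = 1548
d = (-6, -6);  v_rel = (-9, -6),  |v_rel|² = 117
v_rel×d = (-9)·(-6) − (-6)·(-6) = 18
since m = R²·117 − 18²:  R² = (324 + 1548) / 117 = 16
R = √16 = 4  ⇒  r_B = 4 − 2 = 2

rB=2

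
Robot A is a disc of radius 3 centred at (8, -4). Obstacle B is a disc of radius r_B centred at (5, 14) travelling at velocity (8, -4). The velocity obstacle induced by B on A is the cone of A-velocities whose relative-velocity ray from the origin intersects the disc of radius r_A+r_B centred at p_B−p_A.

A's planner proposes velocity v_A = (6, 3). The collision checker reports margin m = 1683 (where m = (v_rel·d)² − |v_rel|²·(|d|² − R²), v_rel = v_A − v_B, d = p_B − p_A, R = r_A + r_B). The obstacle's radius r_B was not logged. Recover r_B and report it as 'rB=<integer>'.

m = 1683
d = (-3, 18);  v_rel = (-2, 7),  |v_rel|² = 53
v_rel×d = (-2)·(18) − (7)·(-3) = -15
since m = R²·53 − (-15)²:  R² = (225 + 1683) / 53 = 36
R = √36 = 6  ⇒  r_B = 6 − 3 = 3

rB=3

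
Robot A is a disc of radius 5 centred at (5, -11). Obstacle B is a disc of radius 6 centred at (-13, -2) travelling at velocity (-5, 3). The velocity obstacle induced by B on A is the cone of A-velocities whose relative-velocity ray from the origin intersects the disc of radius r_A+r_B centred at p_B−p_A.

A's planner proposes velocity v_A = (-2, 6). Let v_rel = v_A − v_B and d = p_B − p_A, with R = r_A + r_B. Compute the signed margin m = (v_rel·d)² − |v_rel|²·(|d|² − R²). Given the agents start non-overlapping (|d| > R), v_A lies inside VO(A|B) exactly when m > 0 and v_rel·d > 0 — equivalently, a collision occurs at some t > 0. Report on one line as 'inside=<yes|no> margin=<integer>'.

d = (-18, 9),  |d|² = 405;  R = 5+6 = 11,  c = 405−11² = 284
v_rel = (3, 3),  |v_rel|² = 18;  v_rel·d = (3)·(-18) + (3)·(9) = -27
18·t² + 54·t + 284 = 0  ⇒  m = (-27)² − 18·284 = -4383
m = -4383 < 0,  v_rel·d = -27 < 0  ⇒  outside

inside=no margin=-4383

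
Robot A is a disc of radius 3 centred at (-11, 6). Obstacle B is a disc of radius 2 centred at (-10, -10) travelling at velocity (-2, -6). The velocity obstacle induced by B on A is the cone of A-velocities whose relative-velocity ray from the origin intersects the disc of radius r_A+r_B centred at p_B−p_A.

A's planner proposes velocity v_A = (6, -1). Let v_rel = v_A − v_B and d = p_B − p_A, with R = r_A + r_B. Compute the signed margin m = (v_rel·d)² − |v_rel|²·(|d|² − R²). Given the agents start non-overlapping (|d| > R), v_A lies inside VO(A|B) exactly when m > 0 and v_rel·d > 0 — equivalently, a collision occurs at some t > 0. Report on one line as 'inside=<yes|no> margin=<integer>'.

d = (1, -16),  |d|² = 257;  R = 3+2 = 5,  c = 257−5² = 232
v_rel = (8, 5),  |v_rel|² = 89;  v_rel·d = (8)·(1) + (5)·(-16) = -72
89·t² + 144·t + 232 = 0  ⇒  m = (-72)² − 89·232 = -15464
m = -15464 < 0,  v_rel·d = -72 < 0  ⇒  outside

inside=no margin=-15464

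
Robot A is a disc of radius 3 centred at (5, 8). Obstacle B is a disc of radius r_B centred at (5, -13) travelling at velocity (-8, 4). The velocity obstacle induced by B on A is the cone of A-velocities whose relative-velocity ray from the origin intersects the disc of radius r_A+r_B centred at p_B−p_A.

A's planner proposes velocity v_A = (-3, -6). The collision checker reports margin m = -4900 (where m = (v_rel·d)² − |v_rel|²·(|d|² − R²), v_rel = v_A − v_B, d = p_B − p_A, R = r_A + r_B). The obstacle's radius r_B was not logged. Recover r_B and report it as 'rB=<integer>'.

m = -4900
d = (0, -21);  v_rel = (5, -10),  |v_rel|² = 125
v_rel×d = (5)·(-21) − (-10)·(0) = -105
since m = R²·125 − (-105)²:  R² = (11025 + -4900) / 125 = 49
R = √49 = 7  ⇒  r_B = 7 − 3 = 4

rB=4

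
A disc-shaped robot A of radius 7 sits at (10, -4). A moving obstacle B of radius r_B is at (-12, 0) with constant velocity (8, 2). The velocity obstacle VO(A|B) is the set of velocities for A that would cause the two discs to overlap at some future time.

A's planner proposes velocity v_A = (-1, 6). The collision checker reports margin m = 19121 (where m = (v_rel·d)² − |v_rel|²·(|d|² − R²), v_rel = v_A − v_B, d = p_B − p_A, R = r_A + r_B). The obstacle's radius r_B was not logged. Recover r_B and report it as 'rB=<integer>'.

m = 19121
d = (-22, 4);  v_rel = (-9, 4),  |v_rel|² = 97
v_rel×d = (-9)·(4) − (4)·(-22) = 52
since m = R²·97 − 52²:  R² = (2704 + 19121) / 97 = 225
R = √225 = 15  ⇒  r_B = 15 − 7 = 8

rB=8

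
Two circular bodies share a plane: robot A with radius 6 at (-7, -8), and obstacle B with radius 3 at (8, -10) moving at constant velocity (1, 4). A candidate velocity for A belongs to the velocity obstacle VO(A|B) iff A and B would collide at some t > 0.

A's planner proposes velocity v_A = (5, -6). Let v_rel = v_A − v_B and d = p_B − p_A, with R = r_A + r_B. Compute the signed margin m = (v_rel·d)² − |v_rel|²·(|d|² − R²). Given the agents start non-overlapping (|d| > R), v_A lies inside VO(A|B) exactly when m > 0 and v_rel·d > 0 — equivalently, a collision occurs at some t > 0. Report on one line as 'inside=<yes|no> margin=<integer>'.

d = (15, -2),  |d|² = 229;  R = 6+3 = 9,  c = 229−9² = 148
v_rel = (4, -10),  |v_rel|² = 116;  v_rel·d = (4)·(15) + (-10)·(-2) = 80
116·t² − 160·t + 148 = 0  ⇒  m = 80² − 116·148 = -10768
m = -10768 < 0,  v_rel·d = 80 > 0  ⇒  outside

inside=no margin=-10768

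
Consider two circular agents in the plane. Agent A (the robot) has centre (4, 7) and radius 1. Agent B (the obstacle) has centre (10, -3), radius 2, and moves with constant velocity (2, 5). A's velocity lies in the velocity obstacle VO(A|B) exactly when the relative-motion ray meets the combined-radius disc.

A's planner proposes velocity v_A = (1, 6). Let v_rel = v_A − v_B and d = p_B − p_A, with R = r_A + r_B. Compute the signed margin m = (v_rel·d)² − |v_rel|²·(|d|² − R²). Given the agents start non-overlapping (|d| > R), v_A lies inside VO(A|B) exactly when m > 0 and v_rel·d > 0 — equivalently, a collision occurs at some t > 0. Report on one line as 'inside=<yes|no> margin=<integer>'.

d = (6, -10),  |d|² = 136;  R = 1+2 = 3,  c = 136−3² = 127
v_rel = (-1, 1),  |v_rel|² = 2;  v_rel·d = (-1)·(6) + (1)·(-10) = -16
2·t² + 32·t + 127 = 0  ⇒  m = (-16)² − 2·127 = 2
m = 2 > 0,  v_rel·d = -16 < 0  ⇒  outside

inside=no margin=2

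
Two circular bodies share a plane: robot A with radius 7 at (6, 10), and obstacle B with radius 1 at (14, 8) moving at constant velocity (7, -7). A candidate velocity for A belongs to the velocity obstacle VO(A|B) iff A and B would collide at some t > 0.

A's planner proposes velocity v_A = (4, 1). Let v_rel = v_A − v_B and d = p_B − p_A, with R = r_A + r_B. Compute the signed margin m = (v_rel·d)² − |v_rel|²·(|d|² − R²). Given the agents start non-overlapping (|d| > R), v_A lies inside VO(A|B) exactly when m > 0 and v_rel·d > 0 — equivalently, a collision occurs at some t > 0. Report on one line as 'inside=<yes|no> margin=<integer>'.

d = (8, -2),  |d|² = 68;  R = 7+1 = 8,  c = 68−8² = 4
v_rel = (-3, 8),  |v_rel|² = 73;  v_rel·d = (-3)·(8) + (8)·(-2) = -40
73·t² + 80·t + 4 = 0  ⇒  m = (-40)² − 73·4 = 1308
m = 1308 > 0,  v_rel·d = -40 < 0  ⇒  outside

inside=no margin=1308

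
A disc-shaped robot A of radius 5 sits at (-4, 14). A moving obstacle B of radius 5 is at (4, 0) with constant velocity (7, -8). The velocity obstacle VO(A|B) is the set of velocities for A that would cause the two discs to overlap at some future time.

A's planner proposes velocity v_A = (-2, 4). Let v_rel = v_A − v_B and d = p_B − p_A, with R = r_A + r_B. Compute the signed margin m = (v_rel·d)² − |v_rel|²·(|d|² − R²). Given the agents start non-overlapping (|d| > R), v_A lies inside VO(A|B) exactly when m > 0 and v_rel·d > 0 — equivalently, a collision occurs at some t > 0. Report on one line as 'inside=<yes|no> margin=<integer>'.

d = (8, -14),  |d|² = 260;  R = 5+5 = 10,  c = 260−10² = 160
v_rel = (-9, 12),  |v_rel|² = 225;  v_rel·d = (-9)·(8) + (12)·(-14) = -240
225·t² + 480·t + 160 = 0  ⇒  m = (-240)² − 225·160 = 21600
m = 21600 > 0,  v_rel·d = -240 < 0  ⇒  outside

inside=no margin=21600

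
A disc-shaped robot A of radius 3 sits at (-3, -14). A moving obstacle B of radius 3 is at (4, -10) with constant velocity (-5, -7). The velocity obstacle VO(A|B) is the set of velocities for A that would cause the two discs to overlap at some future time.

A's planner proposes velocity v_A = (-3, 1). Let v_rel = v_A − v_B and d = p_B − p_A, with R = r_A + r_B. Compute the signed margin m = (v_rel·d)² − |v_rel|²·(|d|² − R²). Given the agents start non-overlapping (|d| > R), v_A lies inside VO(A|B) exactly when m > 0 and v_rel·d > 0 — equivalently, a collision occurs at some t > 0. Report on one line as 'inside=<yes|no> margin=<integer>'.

d = (7, 4),  |d|² = 65;  R = 3+3 = 6,  c = 65−6² = 29
v_rel = (2, 8),  |v_rel|² = 68;  v_rel·d = (2)·(7) + (8)·(4) = 46
68·t² − 92·t + 29 = 0  ⇒  m = 46² − 68·29 = 144
m = 144 > 0,  v_rel·d = 46 > 0  ⇒  inside

inside=yes margin=144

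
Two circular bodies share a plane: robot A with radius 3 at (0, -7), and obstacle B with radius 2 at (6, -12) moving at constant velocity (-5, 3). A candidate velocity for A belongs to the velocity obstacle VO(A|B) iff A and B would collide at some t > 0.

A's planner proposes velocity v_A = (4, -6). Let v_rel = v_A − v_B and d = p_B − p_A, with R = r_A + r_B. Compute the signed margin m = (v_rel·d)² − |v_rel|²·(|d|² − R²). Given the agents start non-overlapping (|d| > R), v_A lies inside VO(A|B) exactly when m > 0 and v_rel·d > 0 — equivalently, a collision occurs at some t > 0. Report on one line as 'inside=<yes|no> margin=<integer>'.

d = (6, -5),  |d|² = 61;  R = 3+2 = 5,  c = 61−5² = 36
v_rel = (9, -9),  |v_rel|² = 162;  v_rel·d = (9)·(6) + (-9)·(-5) = 99
162·t² − 198·t + 36 = 0  ⇒  m = 99² − 162·36 = 3969
m = 3969 > 0,  v_rel·d = 99 > 0  ⇒  inside

inside=yes margin=3969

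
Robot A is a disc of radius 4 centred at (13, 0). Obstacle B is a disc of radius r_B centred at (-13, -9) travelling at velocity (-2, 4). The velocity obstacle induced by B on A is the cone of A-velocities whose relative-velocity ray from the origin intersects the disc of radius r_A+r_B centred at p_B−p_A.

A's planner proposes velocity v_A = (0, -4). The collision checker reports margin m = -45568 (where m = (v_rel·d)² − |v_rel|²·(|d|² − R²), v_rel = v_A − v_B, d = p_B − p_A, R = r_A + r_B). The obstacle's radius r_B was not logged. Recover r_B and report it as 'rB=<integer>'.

m = -45568
d = (-26, -9);  v_rel = (2, -8),  |v_rel|² = 68
v_rel×d = (2)·(-9) − (-8)·(-26) = -226
since m = R²·68 − (-226)²:  R² = (51076 + -45568) / 68 = 81
R = √81 = 9  ⇒  r_B = 9 − 4 = 5

rB=5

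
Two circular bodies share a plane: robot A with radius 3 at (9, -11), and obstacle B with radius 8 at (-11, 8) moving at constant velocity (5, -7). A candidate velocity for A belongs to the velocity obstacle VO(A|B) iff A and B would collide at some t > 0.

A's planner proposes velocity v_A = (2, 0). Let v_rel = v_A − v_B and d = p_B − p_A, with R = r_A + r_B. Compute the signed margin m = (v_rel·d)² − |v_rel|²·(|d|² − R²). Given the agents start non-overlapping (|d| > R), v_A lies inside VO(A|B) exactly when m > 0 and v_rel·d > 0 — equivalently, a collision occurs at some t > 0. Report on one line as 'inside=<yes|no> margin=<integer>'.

d = (-20, 19),  |d|² = 761;  R = 3+8 = 11,  c = 761−11² = 640
v_rel = (-3, 7),  |v_rel|² = 58;  v_rel·d = (-3)·(-20) + (7)·(19) = 193
58·t² − 386·t + 640 = 0  ⇒  m = 193² − 58·640 = 129
m = 129 > 0,  v_rel·d = 193 > 0  ⇒  inside

inside=yes margin=129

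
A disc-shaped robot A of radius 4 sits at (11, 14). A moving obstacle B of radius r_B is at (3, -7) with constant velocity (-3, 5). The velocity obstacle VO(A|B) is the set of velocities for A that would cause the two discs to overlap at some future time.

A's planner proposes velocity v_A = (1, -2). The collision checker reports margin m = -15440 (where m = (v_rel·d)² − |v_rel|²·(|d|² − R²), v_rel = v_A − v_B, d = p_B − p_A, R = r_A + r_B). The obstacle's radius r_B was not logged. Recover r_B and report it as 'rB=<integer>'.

m = -15440
d = (-8, -21);  v_rel = (4, -7),  |v_rel|² = 65
v_rel×d = (4)·(-21) − (-7)·(-8) = -140
since m = R²·65 − (-140)²:  R² = (19600 + -15440) / 65 = 64
R = √64 = 8  ⇒  r_B = 8 − 4 = 4

rB=4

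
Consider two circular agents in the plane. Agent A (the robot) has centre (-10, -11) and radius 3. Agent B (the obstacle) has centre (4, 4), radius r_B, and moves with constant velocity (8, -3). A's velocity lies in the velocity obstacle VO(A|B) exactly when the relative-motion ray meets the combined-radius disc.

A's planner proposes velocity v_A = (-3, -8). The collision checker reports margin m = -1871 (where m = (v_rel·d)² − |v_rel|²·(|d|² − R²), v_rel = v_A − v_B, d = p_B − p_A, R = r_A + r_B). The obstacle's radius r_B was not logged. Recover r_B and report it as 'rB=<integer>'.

m = -1871
d = (14, 15);  v_rel = (-11, -5),  |v_rel|² = 146
v_rel×d = (-11)·(15) − (-5)·(14) = -95
since m = R²·146 − (-95)²:  R² = (9025 + -1871) / 146 = 49
R = √49 = 7  ⇒  r_B = 7 − 3 = 4

rB=4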